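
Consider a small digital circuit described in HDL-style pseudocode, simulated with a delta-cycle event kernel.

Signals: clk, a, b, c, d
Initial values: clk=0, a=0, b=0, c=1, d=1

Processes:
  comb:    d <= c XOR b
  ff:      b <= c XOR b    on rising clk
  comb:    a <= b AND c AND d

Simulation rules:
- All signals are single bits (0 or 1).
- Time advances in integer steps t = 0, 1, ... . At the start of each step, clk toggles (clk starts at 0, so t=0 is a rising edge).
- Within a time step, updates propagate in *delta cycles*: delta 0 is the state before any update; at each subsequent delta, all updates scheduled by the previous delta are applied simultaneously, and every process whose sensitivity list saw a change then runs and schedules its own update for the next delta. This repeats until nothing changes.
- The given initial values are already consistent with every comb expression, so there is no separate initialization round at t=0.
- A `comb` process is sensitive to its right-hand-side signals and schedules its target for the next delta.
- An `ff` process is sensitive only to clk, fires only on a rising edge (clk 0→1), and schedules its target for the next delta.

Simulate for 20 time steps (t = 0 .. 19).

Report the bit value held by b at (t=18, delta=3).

t=0 Δ0: c=1 d=1 a=0 b=0 clk=0
  Δ1: clk:0→1
  Δ2: b:0→1
  Δ3: d:1→0, a:0→1
  Δ4: a:1→0
  (4Δ to stable)
t=1 Δ0: c=1 d=0 a=0 b=1 clk=1
  Δ1: clk:1→0
  (1Δ to stable)
t=2 Δ0: c=1 d=0 a=0 b=1 clk=0
  Δ1: clk:0→1
  Δ2: b:1→0
  Δ3: d:0→1
  (3Δ to stable)
t=3 Δ0: c=1 d=1 a=0 b=0 clk=1
  Δ1: clk:1→0
  (1Δ to stable)
t=4 Δ0: c=1 d=1 a=0 b=0 clk=0
  Δ1: clk:0→1
  Δ2: b:0→1
  Δ3: d:1→0, a:0→1
  Δ4: a:1→0
  (4Δ to stable)
t=5 Δ0: c=1 d=0 a=0 b=1 clk=1
  Δ1: clk:1→0
  (1Δ to stable)
t=6 Δ0: c=1 d=0 a=0 b=1 clk=0
  Δ1: clk:0→1
  Δ2: b:1→0
  Δ3: d:0→1
  (3Δ to stable)
t=7 Δ0: c=1 d=1 a=0 b=0 clk=1
  Δ1: clk:1→0
  (1Δ to stable)
t=8 Δ0: c=1 d=1 a=0 b=0 clk=0
  Δ1: clk:0→1
  Δ2: b:0→1
  Δ3: d:1→0, a:0→1
  Δ4: a:1→0
  (4Δ to stable)
t=9 Δ0: c=1 d=0 a=0 b=1 clk=1
  Δ1: clk:1→0
  (1Δ to stable)
t=10 Δ0: c=1 d=0 a=0 b=1 clk=0
  Δ1: clk:0→1
  Δ2: b:1→0
  Δ3: d:0→1
  (3Δ to stable)
t=11 Δ0: c=1 d=1 a=0 b=0 clk=1
  Δ1: clk:1→0
  (1Δ to stable)
t=12 Δ0: c=1 d=1 a=0 b=0 clk=0
  Δ1: clk:0→1
  Δ2: b:0→1
  Δ3: d:1→0, a:0→1
  Δ4: a:1→0
  (4Δ to stable)
t=13 Δ0: c=1 d=0 a=0 b=1 clk=1
  Δ1: clk:1→0
  (1Δ to stable)
t=14 Δ0: c=1 d=0 a=0 b=1 clk=0
  Δ1: clk:0→1
  Δ2: b:1→0
  Δ3: d:0→1
  (3Δ to stable)
t=15 Δ0: c=1 d=1 a=0 b=0 clk=1
  Δ1: clk:1→0
  (1Δ to stable)
t=16 Δ0: c=1 d=1 a=0 b=0 clk=0
  Δ1: clk:0→1
  Δ2: b:0→1
  Δ3: d:1→0, a:0→1
  Δ4: a:1→0
  (4Δ to stable)
t=17 Δ0: c=1 d=0 a=0 b=1 clk=1
  Δ1: clk:1→0
  (1Δ to stable)
t=18 Δ0: c=1 d=0 a=0 b=1 clk=0
  Δ1: clk:0→1
  Δ2: b:1→0
  Δ3: d:0→1
  (3Δ to stable)
t=19 Δ0: c=1 d=1 a=0 b=0 clk=1
  Δ1: clk:1→0
  (1Δ to stable)

0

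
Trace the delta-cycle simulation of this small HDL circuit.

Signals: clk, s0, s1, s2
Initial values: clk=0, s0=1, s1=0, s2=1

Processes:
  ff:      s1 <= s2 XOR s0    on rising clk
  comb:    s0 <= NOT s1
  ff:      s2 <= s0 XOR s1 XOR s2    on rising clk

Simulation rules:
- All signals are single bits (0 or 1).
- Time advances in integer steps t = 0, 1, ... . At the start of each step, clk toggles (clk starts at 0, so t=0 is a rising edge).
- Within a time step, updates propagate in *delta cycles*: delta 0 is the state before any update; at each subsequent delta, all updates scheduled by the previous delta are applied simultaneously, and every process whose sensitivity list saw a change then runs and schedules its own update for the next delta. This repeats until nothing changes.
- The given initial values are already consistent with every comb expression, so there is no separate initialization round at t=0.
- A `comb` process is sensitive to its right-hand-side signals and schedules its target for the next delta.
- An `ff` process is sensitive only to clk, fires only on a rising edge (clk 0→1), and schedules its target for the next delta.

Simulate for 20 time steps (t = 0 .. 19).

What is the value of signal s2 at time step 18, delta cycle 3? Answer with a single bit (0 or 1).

t0.Δ0 clk=0 s1=0 s0=1 s2=1
t0.Δ1 clk=1 s1=0 s0=1 s2=1
t0.Δ2 clk=1 s1=0 s0=1 s2=0
t1.Δ0 clk=1 s1=0 s0=1 s2=0
t1.Δ1 clk=0 s1=0 s0=1 s2=0
t2.Δ0 clk=0 s1=0 s0=1 s2=0
t2.Δ1 clk=1 s1=0 s0=1 s2=0
t2.Δ2 clk=1 s1=1 s0=1 s2=1
t2.Δ3 clk=1 s1=1 s0=0 s2=1
t3.Δ0 clk=1 s1=1 s0=0 s2=1
t3.Δ1 clk=0 s1=1 s0=0 s2=1
t4.Δ0 clk=0 s1=1 s0=0 s2=1
t4.Δ1 clk=1 s1=1 s0=0 s2=1
t4.Δ2 clk=1 s1=1 s0=0 s2=0
t5.Δ0 clk=1 s1=1 s0=0 s2=0
t5.Δ1 clk=0 s1=1 s0=0 s2=0
t6.Δ0 clk=0 s1=1 s0=0 s2=0
t6.Δ1 clk=1 s1=1 s0=0 s2=0
t6.Δ2 clk=1 s1=0 s0=0 s2=1
t6.Δ3 clk=1 s1=0 s0=1 s2=1
t7.Δ0 clk=1 s1=0 s0=1 s2=1
t7.Δ1 clk=0 s1=0 s0=1 s2=1
t8.Δ0 clk=0 s1=0 s0=1 s2=1
t8.Δ1 clk=1 s1=0 s0=1 s2=1
t8.Δ2 clk=1 s1=0 s0=1 s2=0
t9.Δ0 clk=1 s1=0 s0=1 s2=0
t9.Δ1 clk=0 s1=0 s0=1 s2=0
t10.Δ0 clk=0 s1=0 s0=1 s2=0
t10.Δ1 clk=1 s1=0 s0=1 s2=0
t10.Δ2 clk=1 s1=1 s0=1 s2=1
t10.Δ3 clk=1 s1=1 s0=0 s2=1
t11.Δ0 clk=1 s1=1 s0=0 s2=1
t11.Δ1 clk=0 s1=1 s0=0 s2=1
t12.Δ0 clk=0 s1=1 s0=0 s2=1
t12.Δ1 clk=1 s1=1 s0=0 s2=1
t12.Δ2 clk=1 s1=1 s0=0 s2=0
t13.Δ0 clk=1 s1=1 s0=0 s2=0
t13.Δ1 clk=0 s1=1 s0=0 s2=0
t14.Δ0 clk=0 s1=1 s0=0 s2=0
t14.Δ1 clk=1 s1=1 s0=0 s2=0
t14.Δ2 clk=1 s1=0 s0=0 s2=1
t14.Δ3 clk=1 s1=0 s0=1 s2=1
t15.Δ0 clk=1 s1=0 s0=1 s2=1
t15.Δ1 clk=0 s1=0 s0=1 s2=1
t16.Δ0 clk=0 s1=0 s0=1 s2=1
t16.Δ1 clk=1 s1=0 s0=1 s2=1
t16.Δ2 clk=1 s1=0 s0=1 s2=0
t17.Δ0 clk=1 s1=0 s0=1 s2=0
t17.Δ1 clk=0 s1=0 s0=1 s2=0
t18.Δ0 clk=0 s1=0 s0=1 s2=0
t18.Δ1 clk=1 s1=0 s0=1 s2=0
t18.Δ2 clk=1 s1=1 s0=1 s2=1
t18.Δ3 clk=1 s1=1 s0=0 s2=1
t19.Δ0 clk=1 s1=1 s0=0 s2=1
t19.Δ1 clk=0 s1=1 s0=0 s2=1

1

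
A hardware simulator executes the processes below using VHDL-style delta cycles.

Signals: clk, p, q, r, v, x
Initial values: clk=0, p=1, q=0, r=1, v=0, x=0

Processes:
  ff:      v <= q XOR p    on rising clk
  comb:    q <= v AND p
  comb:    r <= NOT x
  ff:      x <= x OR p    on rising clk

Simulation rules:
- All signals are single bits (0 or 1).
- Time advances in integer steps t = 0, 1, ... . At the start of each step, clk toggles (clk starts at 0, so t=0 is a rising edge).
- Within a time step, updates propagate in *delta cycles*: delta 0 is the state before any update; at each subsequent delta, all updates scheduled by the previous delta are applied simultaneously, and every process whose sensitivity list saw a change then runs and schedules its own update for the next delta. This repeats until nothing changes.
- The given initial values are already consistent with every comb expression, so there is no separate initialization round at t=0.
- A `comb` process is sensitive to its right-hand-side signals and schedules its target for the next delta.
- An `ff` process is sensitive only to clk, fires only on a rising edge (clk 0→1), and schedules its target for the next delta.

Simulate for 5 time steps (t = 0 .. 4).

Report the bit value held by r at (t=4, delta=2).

0

t=0 Δ0: v=0 clk=0 r=1 x=0 q=0 p=1
  Δ1: clk:0→1
  Δ2: v:0→1, x:0→1
  Δ3: r:1→0, q:0→1
  (3Δ to stable)
t=1 Δ0: v=1 clk=1 r=0 x=1 q=1 p=1
  Δ1: clk:1→0
  (1Δ to stable)
t=2 Δ0: v=1 clk=0 r=0 x=1 q=1 p=1
  Δ1: clk:0→1
  Δ2: v:1→0
  Δ3: q:1→0
  (3Δ to stable)
t=3 Δ0: v=0 clk=1 r=0 x=1 q=0 p=1
  Δ1: clk:1→0
  (1Δ to stable)
t=4 Δ0: v=0 clk=0 r=0 x=1 q=0 p=1
  Δ1: clk:0→1
  Δ2: v:0→1
  Δ3: q:0→1
  (3Δ to stable)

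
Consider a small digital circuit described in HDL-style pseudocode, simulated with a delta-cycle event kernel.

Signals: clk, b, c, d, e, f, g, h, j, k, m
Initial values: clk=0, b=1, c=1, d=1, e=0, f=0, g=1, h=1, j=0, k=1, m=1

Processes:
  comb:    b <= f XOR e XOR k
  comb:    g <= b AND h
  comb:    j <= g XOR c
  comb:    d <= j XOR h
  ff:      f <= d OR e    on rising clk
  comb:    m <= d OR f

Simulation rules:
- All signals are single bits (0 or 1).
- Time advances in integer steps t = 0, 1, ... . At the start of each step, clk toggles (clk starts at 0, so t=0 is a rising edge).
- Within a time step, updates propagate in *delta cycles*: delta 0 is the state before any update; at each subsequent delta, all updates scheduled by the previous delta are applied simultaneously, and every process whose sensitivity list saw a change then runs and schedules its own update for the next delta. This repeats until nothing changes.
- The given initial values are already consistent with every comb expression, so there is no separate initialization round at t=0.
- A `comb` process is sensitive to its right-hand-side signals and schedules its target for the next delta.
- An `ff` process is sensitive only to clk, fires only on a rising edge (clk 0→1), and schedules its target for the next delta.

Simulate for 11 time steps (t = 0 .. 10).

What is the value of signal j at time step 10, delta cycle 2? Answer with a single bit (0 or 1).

1

[bits: g,k,b,clk,m,j,d,h,c,f,e]
t=0: Δ0=11101011100 Δ1=11111011100 Δ2=11111011110 Δ3=11011011110 Δ4=01011011110 Δ5=01011111110 Δ6=01011101110 | 6Δ
t=1: Δ0=01011101110 Δ1=01001101110 | 1Δ
t=2: Δ0=01001101110 Δ1=01011101110 Δ2=01011101100 Δ3=01110101100 Δ4=11110101100 Δ5=11110001100 Δ6=11110011100 Δ7=11111011100 | 7Δ
t=3: Δ0=11111011100 Δ1=11101011100 | 1Δ
t=4: Δ0=11101011100 Δ1=11111011100 Δ2=11111011110 Δ3=11011011110 Δ4=01011011110 Δ5=01011111110 Δ6=01011101110 | 6Δ
t=5: Δ0=01011101110 Δ1=01001101110 | 1Δ
t=6: Δ0=01001101110 Δ1=01011101110 Δ2=01011101100 Δ3=01110101100 Δ4=11110101100 Δ5=11110001100 Δ6=11110011100 Δ7=11111011100 | 7Δ
t=7: Δ0=11111011100 Δ1=11101011100 | 1Δ
t=8: Δ0=11101011100 Δ1=11111011100 Δ2=11111011110 Δ3=11011011110 Δ4=01011011110 Δ5=01011111110 Δ6=01011101110 | 6Δ
t=9: Δ0=01011101110 Δ1=01001101110 | 1Δ
t=10: Δ0=01001101110 Δ1=01011101110 Δ2=01011101100 Δ3=01110101100 Δ4=11110101100 Δ5=11110001100 Δ6=11110011100 Δ7=11111011100 | 7Δ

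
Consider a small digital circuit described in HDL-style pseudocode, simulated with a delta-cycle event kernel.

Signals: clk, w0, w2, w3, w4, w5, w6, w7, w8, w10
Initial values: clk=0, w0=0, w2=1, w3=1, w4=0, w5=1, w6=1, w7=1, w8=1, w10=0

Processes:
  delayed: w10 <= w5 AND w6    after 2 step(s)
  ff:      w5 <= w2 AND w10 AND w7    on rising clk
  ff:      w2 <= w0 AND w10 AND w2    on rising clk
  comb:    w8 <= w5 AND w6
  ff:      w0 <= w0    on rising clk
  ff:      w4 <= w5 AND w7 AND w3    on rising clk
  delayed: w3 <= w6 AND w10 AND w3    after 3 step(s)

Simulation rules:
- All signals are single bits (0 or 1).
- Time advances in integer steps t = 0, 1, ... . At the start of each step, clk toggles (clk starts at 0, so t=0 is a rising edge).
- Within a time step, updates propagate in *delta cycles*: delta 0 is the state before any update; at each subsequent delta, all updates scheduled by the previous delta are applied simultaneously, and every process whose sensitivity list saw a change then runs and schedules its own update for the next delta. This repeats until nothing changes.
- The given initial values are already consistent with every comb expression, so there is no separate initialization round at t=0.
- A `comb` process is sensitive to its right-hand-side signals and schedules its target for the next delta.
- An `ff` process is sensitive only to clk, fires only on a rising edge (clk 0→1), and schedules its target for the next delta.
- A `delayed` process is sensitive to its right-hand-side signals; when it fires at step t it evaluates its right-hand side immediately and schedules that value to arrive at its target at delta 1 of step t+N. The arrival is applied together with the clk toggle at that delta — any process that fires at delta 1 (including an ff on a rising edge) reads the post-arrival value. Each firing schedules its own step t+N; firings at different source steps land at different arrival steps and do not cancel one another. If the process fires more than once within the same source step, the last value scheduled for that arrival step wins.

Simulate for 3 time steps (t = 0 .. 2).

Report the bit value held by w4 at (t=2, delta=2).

0

t=0 Δ0: w4=0 w0=0 w7=1 w3=1 w2=1 w8=1 w10=0 clk=0 w5=1 w6=1
  Δ1: clk:0→1
  Δ2: w4:0→1, w2:1→0, w5:1→0
  Δ3: w8:1→0
  (3Δ to stable)
t=1 Δ0: w4=1 w0=0 w7=1 w3=1 w2=0 w8=0 w10=0 clk=1 w5=0 w6=1
  Δ1: clk:1→0
  (1Δ to stable)
t=2 Δ0: w4=1 w0=0 w7=1 w3=1 w2=0 w8=0 w10=0 clk=0 w5=0 w6=1
  Δ1: clk:0→1
  Δ2: w4:1→0
  (2Δ to stable)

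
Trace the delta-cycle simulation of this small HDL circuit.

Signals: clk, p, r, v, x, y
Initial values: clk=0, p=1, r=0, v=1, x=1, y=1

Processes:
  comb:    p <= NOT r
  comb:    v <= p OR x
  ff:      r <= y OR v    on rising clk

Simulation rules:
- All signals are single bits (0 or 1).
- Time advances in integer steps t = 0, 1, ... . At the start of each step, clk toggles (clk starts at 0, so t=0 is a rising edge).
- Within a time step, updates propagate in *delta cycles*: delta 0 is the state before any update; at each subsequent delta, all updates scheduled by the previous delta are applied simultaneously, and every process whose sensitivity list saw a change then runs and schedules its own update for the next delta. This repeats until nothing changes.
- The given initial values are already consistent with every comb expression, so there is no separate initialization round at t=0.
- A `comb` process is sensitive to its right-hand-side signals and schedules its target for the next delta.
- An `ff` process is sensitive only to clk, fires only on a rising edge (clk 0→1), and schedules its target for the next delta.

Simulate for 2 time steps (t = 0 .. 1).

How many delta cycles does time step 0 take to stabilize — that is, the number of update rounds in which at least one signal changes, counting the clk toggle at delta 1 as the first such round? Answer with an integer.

t0.Δ0 y=1 clk=0 x=1 v=1 p=1 r=0
t0.Δ1 y=1 clk=1 x=1 v=1 p=1 r=0
t0.Δ2 y=1 clk=1 x=1 v=1 p=1 r=1
t0.Δ3 y=1 clk=1 x=1 v=1 p=0 r=1
t1.Δ0 y=1 clk=1 x=1 v=1 p=0 r=1
t1.Δ1 y=1 clk=0 x=1 v=1 p=0 r=1

3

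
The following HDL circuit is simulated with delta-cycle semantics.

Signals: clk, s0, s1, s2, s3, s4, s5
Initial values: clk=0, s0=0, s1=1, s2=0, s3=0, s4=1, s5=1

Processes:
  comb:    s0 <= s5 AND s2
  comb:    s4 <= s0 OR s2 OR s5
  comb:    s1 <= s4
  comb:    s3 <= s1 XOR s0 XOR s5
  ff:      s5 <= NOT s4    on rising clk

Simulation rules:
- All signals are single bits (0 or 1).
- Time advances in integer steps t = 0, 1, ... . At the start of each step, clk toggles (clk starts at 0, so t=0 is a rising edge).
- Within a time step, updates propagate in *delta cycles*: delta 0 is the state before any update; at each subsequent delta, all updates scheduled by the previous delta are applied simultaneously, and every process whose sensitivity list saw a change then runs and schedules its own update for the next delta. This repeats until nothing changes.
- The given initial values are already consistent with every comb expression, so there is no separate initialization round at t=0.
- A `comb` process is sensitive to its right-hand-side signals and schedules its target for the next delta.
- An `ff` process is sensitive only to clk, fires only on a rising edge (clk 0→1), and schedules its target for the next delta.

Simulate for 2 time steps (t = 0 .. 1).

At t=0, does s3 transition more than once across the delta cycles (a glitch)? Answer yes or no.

yes

[bits: s2,s5,clk,s0,s3,s1,s4]
t=0: Δ0=0100011 Δ1=0110011 Δ2=0010011 Δ3=0010110 Δ4=0010100 Δ5=0010000 | 5Δ
t=1: Δ0=0010000 Δ1=0000000 | 1Δ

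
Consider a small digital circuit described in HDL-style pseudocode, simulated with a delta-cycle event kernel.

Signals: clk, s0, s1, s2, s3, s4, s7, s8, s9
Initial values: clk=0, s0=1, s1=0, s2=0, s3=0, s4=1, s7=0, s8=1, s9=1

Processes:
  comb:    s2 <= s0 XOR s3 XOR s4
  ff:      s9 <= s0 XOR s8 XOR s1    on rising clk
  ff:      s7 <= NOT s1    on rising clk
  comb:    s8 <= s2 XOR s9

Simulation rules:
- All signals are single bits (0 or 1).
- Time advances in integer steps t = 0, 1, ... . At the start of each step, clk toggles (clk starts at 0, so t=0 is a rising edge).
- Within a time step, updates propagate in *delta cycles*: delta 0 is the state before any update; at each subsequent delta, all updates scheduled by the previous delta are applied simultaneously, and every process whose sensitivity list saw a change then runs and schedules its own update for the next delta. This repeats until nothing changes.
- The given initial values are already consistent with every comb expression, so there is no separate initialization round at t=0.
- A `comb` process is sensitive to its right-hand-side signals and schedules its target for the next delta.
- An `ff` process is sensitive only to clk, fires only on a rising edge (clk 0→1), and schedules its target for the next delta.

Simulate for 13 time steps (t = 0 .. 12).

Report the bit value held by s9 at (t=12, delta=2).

0

t=0 Δ0: s3=0 s9=1 s4=1 s2=0 s0=1 s8=1 s1=0 s7=0 clk=0
  Δ1: clk:0→1
  Δ2: s9:1→0, s7:0→1
  Δ3: s8:1→0
  (3Δ to stable)
t=1 Δ0: s3=0 s9=0 s4=1 s2=0 s0=1 s8=0 s1=0 s7=1 clk=1
  Δ1: clk:1→0
  (1Δ to stable)
t=2 Δ0: s3=0 s9=0 s4=1 s2=0 s0=1 s8=0 s1=0 s7=1 clk=0
  Δ1: clk:0→1
  Δ2: s9:0→1
  Δ3: s8:0→1
  (3Δ to stable)
t=3 Δ0: s3=0 s9=1 s4=1 s2=0 s0=1 s8=1 s1=0 s7=1 clk=1
  Δ1: clk:1→0
  (1Δ to stable)
t=4 Δ0: s3=0 s9=1 s4=1 s2=0 s0=1 s8=1 s1=0 s7=1 clk=0
  Δ1: clk:0→1
  Δ2: s9:1→0
  Δ3: s8:1→0
  (3Δ to stable)
t=5 Δ0: s3=0 s9=0 s4=1 s2=0 s0=1 s8=0 s1=0 s7=1 clk=1
  Δ1: clk:1→0
  (1Δ to stable)
t=6 Δ0: s3=0 s9=0 s4=1 s2=0 s0=1 s8=0 s1=0 s7=1 clk=0
  Δ1: clk:0→1
  Δ2: s9:0→1
  Δ3: s8:0→1
  (3Δ to stable)
t=7 Δ0: s3=0 s9=1 s4=1 s2=0 s0=1 s8=1 s1=0 s7=1 clk=1
  Δ1: clk:1→0
  (1Δ to stable)
t=8 Δ0: s3=0 s9=1 s4=1 s2=0 s0=1 s8=1 s1=0 s7=1 clk=0
  Δ1: clk:0→1
  Δ2: s9:1→0
  Δ3: s8:1→0
  (3Δ to stable)
t=9 Δ0: s3=0 s9=0 s4=1 s2=0 s0=1 s8=0 s1=0 s7=1 clk=1
  Δ1: clk:1→0
  (1Δ to stable)
t=10 Δ0: s3=0 s9=0 s4=1 s2=0 s0=1 s8=0 s1=0 s7=1 clk=0
  Δ1: clk:0→1
  Δ2: s9:0→1
  Δ3: s8:0→1
  (3Δ to stable)
t=11 Δ0: s3=0 s9=1 s4=1 s2=0 s0=1 s8=1 s1=0 s7=1 clk=1
  Δ1: clk:1→0
  (1Δ to stable)
t=12 Δ0: s3=0 s9=1 s4=1 s2=0 s0=1 s8=1 s1=0 s7=1 clk=0
  Δ1: clk:0→1
  Δ2: s9:1→0
  Δ3: s8:1→0
  (3Δ to stable)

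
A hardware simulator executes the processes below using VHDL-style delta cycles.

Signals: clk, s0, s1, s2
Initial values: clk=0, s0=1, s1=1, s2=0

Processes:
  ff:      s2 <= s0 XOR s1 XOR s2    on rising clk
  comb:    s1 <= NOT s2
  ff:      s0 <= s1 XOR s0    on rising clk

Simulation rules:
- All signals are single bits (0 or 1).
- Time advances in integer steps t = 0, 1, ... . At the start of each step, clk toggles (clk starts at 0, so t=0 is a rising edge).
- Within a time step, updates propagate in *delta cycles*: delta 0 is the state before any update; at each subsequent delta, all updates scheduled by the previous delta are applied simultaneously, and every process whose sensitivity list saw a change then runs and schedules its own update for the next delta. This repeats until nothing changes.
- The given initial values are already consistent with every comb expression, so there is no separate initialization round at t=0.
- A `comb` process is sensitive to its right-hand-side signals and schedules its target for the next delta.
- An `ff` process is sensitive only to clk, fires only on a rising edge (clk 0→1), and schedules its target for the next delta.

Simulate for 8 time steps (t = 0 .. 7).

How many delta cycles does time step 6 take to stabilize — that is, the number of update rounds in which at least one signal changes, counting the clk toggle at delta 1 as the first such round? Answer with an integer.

t=0 Δ0: s2=0 s1=1 clk=0 s0=1
  Δ1: clk:0→1
  Δ2: s0:1→0
  (2Δ to stable)
t=1 Δ0: s2=0 s1=1 clk=1 s0=0
  Δ1: clk:1→0
  (1Δ to stable)
t=2 Δ0: s2=0 s1=1 clk=0 s0=0
  Δ1: clk:0→1
  Δ2: s2:0→1, s0:0→1
  Δ3: s1:1→0
  (3Δ to stable)
t=3 Δ0: s2=1 s1=0 clk=1 s0=1
  Δ1: clk:1→0
  (1Δ to stable)
t=4 Δ0: s2=1 s1=0 clk=0 s0=1
  Δ1: clk:0→1
  Δ2: s2:1→0
  Δ3: s1:0→1
  (3Δ to stable)
t=5 Δ0: s2=0 s1=1 clk=1 s0=1
  Δ1: clk:1→0
  (1Δ to stable)
t=6 Δ0: s2=0 s1=1 clk=0 s0=1
  Δ1: clk:0→1
  Δ2: s0:1→0
  (2Δ to stable)
t=7 Δ0: s2=0 s1=1 clk=1 s0=0
  Δ1: clk:1→0
  (1Δ to stable)

2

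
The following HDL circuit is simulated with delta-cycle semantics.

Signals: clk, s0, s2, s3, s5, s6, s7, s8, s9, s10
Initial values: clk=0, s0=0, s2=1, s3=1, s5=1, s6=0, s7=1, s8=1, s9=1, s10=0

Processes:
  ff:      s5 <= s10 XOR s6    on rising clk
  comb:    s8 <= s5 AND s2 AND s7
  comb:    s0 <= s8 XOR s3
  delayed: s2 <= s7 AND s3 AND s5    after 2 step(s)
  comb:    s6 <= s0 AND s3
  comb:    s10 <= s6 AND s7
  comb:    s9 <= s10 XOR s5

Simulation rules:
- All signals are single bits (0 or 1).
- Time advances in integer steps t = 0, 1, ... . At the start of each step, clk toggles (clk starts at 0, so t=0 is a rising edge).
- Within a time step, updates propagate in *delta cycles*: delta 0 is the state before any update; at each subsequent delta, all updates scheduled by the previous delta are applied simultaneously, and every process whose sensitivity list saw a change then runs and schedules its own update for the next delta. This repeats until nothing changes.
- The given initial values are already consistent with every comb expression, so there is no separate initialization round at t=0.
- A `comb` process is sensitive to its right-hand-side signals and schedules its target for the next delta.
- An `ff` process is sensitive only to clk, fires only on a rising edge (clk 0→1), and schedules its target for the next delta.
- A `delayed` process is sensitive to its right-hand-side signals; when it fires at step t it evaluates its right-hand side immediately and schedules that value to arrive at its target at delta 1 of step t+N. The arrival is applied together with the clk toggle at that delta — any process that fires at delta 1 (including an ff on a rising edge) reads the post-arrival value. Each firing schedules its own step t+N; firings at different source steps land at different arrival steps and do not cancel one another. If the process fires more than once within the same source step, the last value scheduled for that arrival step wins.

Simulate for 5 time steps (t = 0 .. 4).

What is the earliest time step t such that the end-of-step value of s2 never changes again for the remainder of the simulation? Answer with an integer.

t=0 Δ0: s2=1 s5=1 s0=0 s6=0 s8=1 s7=1 s10=0 clk=0 s9=1 s3=1
  Δ1: clk:0→1
  Δ2: s5:1→0
  Δ3: s8:1→0, s9:1→0
  Δ4: s0:0→1
  Δ5: s6:0→1
  Δ6: s10:0→1
  Δ7: s9:0→1
  (7Δ to stable)
t=1 Δ0: s2=1 s5=0 s0=1 s6=1 s8=0 s7=1 s10=1 clk=1 s9=1 s3=1
  Δ1: clk:1→0
  (1Δ to stable)
t=2 Δ0: s2=1 s5=0 s0=1 s6=1 s8=0 s7=1 s10=1 clk=0 s9=1 s3=1
  Δ1: s2:1→0, clk:0→1
  (1Δ to stable)
t=3 Δ0: s2=0 s5=0 s0=1 s6=1 s8=0 s7=1 s10=1 clk=1 s9=1 s3=1
  Δ1: clk:1→0
  (1Δ to stable)
t=4 Δ0: s2=0 s5=0 s0=1 s6=1 s8=0 s7=1 s10=1 clk=0 s9=1 s3=1
  Δ1: clk:0→1
  (1Δ to stable)

2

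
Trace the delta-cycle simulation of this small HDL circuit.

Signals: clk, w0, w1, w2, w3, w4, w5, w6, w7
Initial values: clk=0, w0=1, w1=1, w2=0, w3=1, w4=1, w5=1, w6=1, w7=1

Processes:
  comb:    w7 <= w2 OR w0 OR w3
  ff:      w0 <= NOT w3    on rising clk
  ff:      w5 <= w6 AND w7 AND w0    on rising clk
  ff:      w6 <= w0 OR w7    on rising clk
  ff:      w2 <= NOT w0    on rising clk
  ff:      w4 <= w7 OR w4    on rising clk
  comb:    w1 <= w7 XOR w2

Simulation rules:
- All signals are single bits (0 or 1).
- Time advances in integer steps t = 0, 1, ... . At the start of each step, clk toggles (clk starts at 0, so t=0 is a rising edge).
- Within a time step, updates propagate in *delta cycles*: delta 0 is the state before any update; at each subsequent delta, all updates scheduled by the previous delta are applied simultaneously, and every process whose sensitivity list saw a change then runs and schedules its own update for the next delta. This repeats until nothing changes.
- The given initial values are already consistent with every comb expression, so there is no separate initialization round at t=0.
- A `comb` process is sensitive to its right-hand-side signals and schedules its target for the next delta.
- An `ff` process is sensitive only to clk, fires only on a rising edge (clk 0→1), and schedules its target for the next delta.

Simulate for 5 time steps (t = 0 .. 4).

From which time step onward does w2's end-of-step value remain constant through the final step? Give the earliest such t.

t0.Δ0 w2=0 clk=0 w4=1 w5=1 w0=1 w1=1 w6=1 w7=1 w3=1
t0.Δ1 w2=0 clk=1 w4=1 w5=1 w0=1 w1=1 w6=1 w7=1 w3=1
t0.Δ2 w2=0 clk=1 w4=1 w5=1 w0=0 w1=1 w6=1 w7=1 w3=1
t1.Δ0 w2=0 clk=1 w4=1 w5=1 w0=0 w1=1 w6=1 w7=1 w3=1
t1.Δ1 w2=0 clk=0 w4=1 w5=1 w0=0 w1=1 w6=1 w7=1 w3=1
t2.Δ0 w2=0 clk=0 w4=1 w5=1 w0=0 w1=1 w6=1 w7=1 w3=1
t2.Δ1 w2=0 clk=1 w4=1 w5=1 w0=0 w1=1 w6=1 w7=1 w3=1
t2.Δ2 w2=1 clk=1 w4=1 w5=0 w0=0 w1=1 w6=1 w7=1 w3=1
t2.Δ3 w2=1 clk=1 w4=1 w5=0 w0=0 w1=0 w6=1 w7=1 w3=1
t3.Δ0 w2=1 clk=1 w4=1 w5=0 w0=0 w1=0 w6=1 w7=1 w3=1
t3.Δ1 w2=1 clk=0 w4=1 w5=0 w0=0 w1=0 w6=1 w7=1 w3=1
t4.Δ0 w2=1 clk=0 w4=1 w5=0 w0=0 w1=0 w6=1 w7=1 w3=1
t4.Δ1 w2=1 clk=1 w4=1 w5=0 w0=0 w1=0 w6=1 w7=1 w3=1

2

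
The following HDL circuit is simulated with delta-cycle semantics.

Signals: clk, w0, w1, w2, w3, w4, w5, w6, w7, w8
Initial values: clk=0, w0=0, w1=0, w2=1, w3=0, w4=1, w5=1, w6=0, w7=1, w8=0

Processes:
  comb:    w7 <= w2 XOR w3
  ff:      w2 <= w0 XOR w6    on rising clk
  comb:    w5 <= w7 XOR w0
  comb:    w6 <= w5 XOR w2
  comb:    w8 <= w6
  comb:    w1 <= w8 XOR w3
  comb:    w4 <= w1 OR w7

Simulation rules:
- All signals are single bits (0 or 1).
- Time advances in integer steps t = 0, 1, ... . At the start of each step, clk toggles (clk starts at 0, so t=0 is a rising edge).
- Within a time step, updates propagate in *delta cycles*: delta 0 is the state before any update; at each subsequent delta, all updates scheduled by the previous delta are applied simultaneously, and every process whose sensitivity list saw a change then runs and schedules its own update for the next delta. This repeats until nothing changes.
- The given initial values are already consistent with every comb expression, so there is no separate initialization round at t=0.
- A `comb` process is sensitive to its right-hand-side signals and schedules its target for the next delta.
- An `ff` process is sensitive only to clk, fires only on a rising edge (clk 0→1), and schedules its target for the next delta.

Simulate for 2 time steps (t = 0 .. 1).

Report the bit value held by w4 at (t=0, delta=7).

1

[bits: w1,w2,clk,w8,w0,w4,w3,w7,w5,w6]
t=0: Δ0=0100010110 Δ1=0110010110 Δ2=0010010110 Δ3=0010010011 Δ4=0011000001 Δ5=1011000000 Δ6=1010010000 Δ7=0010010000 Δ8=0010000000 | 8Δ
t=1: Δ0=0010000000 Δ1=0000000000 | 1Δ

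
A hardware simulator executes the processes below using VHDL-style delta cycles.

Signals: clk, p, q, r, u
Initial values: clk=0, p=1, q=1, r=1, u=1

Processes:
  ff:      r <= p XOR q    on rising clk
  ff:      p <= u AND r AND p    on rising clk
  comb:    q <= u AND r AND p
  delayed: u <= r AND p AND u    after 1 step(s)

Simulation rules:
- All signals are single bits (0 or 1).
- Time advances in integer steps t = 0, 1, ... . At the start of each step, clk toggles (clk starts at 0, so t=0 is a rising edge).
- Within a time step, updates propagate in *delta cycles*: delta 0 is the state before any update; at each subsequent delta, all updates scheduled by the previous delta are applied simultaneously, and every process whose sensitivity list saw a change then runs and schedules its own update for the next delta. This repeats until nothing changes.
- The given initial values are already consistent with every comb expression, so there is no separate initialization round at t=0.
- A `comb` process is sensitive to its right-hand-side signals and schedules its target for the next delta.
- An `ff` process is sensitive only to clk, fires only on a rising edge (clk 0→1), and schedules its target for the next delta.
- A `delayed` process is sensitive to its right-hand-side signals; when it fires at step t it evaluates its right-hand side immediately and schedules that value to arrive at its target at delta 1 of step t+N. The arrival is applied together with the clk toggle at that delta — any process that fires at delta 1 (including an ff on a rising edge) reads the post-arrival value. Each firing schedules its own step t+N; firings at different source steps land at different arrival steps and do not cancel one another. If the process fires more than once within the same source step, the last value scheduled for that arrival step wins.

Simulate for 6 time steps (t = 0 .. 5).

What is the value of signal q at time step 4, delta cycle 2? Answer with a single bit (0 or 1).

t=0 Δ0: p=1 clk=0 r=1 u=1 q=1
  Δ1: clk:0→1
  Δ2: r:1→0
  Δ3: q:1→0
  (3Δ to stable)
t=1 Δ0: p=1 clk=1 r=0 u=1 q=0
  Δ1: clk:1→0, u:1→0
  (1Δ to stable)
t=2 Δ0: p=1 clk=0 r=0 u=0 q=0
  Δ1: clk:0→1
  Δ2: p:1→0, r:0→1
  (2Δ to stable)
t=3 Δ0: p=0 clk=1 r=1 u=0 q=0
  Δ1: clk:1→0
  (1Δ to stable)
t=4 Δ0: p=0 clk=0 r=1 u=0 q=0
  Δ1: clk:0→1
  Δ2: r:1→0
  (2Δ to stable)
t=5 Δ0: p=0 clk=1 r=0 u=0 q=0
  Δ1: clk:1→0
  (1Δ to stable)

0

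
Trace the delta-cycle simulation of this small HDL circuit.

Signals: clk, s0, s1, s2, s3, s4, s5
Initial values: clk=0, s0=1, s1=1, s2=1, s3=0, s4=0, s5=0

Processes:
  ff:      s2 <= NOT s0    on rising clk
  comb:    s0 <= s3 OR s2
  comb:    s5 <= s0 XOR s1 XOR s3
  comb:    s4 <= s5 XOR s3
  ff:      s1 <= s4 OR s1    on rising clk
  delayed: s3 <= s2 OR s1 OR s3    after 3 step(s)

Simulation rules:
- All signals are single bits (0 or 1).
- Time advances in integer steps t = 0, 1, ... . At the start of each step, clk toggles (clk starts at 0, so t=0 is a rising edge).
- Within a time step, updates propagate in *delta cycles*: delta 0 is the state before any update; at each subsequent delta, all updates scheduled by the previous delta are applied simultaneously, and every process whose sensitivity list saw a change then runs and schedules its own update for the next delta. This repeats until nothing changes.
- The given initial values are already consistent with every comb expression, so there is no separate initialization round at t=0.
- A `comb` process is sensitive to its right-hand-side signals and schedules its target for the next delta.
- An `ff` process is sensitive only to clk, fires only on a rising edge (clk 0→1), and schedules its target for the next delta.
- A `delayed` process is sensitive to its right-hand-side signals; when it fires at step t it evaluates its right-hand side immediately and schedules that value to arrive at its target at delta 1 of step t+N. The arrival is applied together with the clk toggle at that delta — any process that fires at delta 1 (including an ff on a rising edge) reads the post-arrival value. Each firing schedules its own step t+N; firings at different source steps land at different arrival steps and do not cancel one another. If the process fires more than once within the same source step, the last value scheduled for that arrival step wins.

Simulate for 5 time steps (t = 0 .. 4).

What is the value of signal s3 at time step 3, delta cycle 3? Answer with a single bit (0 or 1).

1

t=0 Δ0: s0=1 s1=1 s5=0 clk=0 s4=0 s2=1 s3=0
  Δ1: clk:0→1
  Δ2: s2:1→0
  Δ3: s0:1→0
  Δ4: s5:0→1
  Δ5: s4:0→1
  (5Δ to stable)
t=1 Δ0: s0=0 s1=1 s5=1 clk=1 s4=1 s2=0 s3=0
  Δ1: clk:1→0
  (1Δ to stable)
t=2 Δ0: s0=0 s1=1 s5=1 clk=0 s4=1 s2=0 s3=0
  Δ1: clk:0→1
  Δ2: s2:0→1
  Δ3: s0:0→1
  Δ4: s5:1→0
  Δ5: s4:1→0
  (5Δ to stable)
t=3 Δ0: s0=1 s1=1 s5=0 clk=1 s4=0 s2=1 s3=0
  Δ1: clk:1→0, s3:0→1
  Δ2: s5:0→1, s4:0→1
  Δ3: s4:1→0
  (3Δ to stable)
t=4 Δ0: s0=1 s1=1 s5=1 clk=0 s4=0 s2=1 s3=1
  Δ1: clk:0→1
  Δ2: s2:1→0
  (2Δ to stable)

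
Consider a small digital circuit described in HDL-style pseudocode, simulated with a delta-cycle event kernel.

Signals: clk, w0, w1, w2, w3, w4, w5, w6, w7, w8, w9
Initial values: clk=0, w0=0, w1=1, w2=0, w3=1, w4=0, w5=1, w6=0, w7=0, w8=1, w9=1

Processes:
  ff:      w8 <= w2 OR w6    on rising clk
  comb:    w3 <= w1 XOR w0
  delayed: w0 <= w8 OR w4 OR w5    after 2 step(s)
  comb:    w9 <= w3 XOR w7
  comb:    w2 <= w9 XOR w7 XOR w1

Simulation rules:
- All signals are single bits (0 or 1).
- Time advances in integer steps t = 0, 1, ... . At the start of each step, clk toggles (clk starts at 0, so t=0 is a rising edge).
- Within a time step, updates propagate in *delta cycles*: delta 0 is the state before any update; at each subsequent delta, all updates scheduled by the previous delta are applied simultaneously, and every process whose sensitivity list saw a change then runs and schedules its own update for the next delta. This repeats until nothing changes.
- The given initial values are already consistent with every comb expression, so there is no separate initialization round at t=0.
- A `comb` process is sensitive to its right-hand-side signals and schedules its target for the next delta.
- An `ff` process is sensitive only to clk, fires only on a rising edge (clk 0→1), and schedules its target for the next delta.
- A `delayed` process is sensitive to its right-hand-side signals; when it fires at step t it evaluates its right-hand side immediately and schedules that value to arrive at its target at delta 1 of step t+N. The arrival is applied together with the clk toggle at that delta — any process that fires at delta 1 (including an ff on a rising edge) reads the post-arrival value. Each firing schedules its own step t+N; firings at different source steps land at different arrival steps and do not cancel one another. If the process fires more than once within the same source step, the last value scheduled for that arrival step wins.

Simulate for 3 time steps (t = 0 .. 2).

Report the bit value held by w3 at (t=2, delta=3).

0

t=0 Δ0: w1=1 w7=0 clk=0 w4=0 w2=0 w5=1 w0=0 w3=1 w6=0 w9=1 w8=1
  Δ1: clk:0→1
  Δ2: w8:1→0
  (2Δ to stable)
t=1 Δ0: w1=1 w7=0 clk=1 w4=0 w2=0 w5=1 w0=0 w3=1 w6=0 w9=1 w8=0
  Δ1: clk:1→0
  (1Δ to stable)
t=2 Δ0: w1=1 w7=0 clk=0 w4=0 w2=0 w5=1 w0=0 w3=1 w6=0 w9=1 w8=0
  Δ1: clk:0→1, w0:0→1
  Δ2: w3:1→0
  Δ3: w9:1→0
  Δ4: w2:0→1
  (4Δ to stable)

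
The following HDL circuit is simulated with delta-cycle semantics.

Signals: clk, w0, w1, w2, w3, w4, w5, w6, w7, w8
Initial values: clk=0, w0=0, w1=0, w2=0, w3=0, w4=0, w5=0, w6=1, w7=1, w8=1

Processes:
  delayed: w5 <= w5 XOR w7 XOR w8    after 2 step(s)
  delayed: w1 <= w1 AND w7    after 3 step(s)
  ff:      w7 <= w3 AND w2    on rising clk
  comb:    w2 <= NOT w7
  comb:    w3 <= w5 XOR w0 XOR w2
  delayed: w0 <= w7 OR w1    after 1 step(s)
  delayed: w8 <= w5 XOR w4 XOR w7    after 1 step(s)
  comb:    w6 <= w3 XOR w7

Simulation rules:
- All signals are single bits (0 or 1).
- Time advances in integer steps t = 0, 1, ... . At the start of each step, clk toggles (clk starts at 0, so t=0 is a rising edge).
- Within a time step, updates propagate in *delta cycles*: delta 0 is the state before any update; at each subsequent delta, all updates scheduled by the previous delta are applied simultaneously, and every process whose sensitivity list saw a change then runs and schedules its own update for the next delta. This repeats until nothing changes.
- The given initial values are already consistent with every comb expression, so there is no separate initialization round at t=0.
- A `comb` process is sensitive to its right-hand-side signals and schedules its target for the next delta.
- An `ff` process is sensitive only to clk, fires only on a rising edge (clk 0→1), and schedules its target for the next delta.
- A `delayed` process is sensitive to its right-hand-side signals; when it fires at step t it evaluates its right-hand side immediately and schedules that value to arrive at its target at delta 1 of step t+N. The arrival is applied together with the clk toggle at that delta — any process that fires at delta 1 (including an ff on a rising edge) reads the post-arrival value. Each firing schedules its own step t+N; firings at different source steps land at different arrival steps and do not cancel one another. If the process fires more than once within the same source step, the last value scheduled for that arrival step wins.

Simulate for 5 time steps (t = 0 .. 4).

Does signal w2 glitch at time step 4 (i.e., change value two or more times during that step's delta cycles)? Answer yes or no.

t0.Δ0 w0=0 w7=1 w5=0 w6=1 w1=0 clk=0 w3=0 w2=0 w8=1 w4=0
t0.Δ1 w0=0 w7=1 w5=0 w6=1 w1=0 clk=1 w3=0 w2=0 w8=1 w4=0
t0.Δ2 w0=0 w7=0 w5=0 w6=1 w1=0 clk=1 w3=0 w2=0 w8=1 w4=0
t0.Δ3 w0=0 w7=0 w5=0 w6=0 w1=0 clk=1 w3=0 w2=1 w8=1 w4=0
t0.Δ4 w0=0 w7=0 w5=0 w6=0 w1=0 clk=1 w3=1 w2=1 w8=1 w4=0
t0.Δ5 w0=0 w7=0 w5=0 w6=1 w1=0 clk=1 w3=1 w2=1 w8=1 w4=0
t1.Δ0 w0=0 w7=0 w5=0 w6=1 w1=0 clk=1 w3=1 w2=1 w8=1 w4=0
t1.Δ1 w0=0 w7=0 w5=0 w6=1 w1=0 clk=0 w3=1 w2=1 w8=0 w4=0
t2.Δ0 w0=0 w7=0 w5=0 w6=1 w1=0 clk=0 w3=1 w2=1 w8=0 w4=0
t2.Δ1 w0=0 w7=0 w5=1 w6=1 w1=0 clk=1 w3=1 w2=1 w8=0 w4=0
t2.Δ2 w0=0 w7=1 w5=1 w6=1 w1=0 clk=1 w3=0 w2=1 w8=0 w4=0
t2.Δ3 w0=0 w7=1 w5=1 w6=1 w1=0 clk=1 w3=0 w2=0 w8=0 w4=0
t2.Δ4 w0=0 w7=1 w5=1 w6=1 w1=0 clk=1 w3=1 w2=0 w8=0 w4=0
t2.Δ5 w0=0 w7=1 w5=1 w6=0 w1=0 clk=1 w3=1 w2=0 w8=0 w4=0
t3.Δ0 w0=0 w7=1 w5=1 w6=0 w1=0 clk=1 w3=1 w2=0 w8=0 w4=0
t3.Δ1 w0=1 w7=1 w5=0 w6=0 w1=0 clk=0 w3=1 w2=0 w8=0 w4=0
t4.Δ0 w0=1 w7=1 w5=0 w6=0 w1=0 clk=0 w3=1 w2=0 w8=0 w4=0
t4.Δ1 w0=1 w7=1 w5=0 w6=0 w1=0 clk=1 w3=1 w2=0 w8=1 w4=0
t4.Δ2 w0=1 w7=0 w5=0 w6=0 w1=0 clk=1 w3=1 w2=0 w8=1 w4=0
t4.Δ3 w0=1 w7=0 w5=0 w6=1 w1=0 clk=1 w3=1 w2=1 w8=1 w4=0
t4.Δ4 w0=1 w7=0 w5=0 w6=1 w1=0 clk=1 w3=0 w2=1 w8=1 w4=0
t4.Δ5 w0=1 w7=0 w5=0 w6=0 w1=0 clk=1 w3=0 w2=1 w8=1 w4=0

no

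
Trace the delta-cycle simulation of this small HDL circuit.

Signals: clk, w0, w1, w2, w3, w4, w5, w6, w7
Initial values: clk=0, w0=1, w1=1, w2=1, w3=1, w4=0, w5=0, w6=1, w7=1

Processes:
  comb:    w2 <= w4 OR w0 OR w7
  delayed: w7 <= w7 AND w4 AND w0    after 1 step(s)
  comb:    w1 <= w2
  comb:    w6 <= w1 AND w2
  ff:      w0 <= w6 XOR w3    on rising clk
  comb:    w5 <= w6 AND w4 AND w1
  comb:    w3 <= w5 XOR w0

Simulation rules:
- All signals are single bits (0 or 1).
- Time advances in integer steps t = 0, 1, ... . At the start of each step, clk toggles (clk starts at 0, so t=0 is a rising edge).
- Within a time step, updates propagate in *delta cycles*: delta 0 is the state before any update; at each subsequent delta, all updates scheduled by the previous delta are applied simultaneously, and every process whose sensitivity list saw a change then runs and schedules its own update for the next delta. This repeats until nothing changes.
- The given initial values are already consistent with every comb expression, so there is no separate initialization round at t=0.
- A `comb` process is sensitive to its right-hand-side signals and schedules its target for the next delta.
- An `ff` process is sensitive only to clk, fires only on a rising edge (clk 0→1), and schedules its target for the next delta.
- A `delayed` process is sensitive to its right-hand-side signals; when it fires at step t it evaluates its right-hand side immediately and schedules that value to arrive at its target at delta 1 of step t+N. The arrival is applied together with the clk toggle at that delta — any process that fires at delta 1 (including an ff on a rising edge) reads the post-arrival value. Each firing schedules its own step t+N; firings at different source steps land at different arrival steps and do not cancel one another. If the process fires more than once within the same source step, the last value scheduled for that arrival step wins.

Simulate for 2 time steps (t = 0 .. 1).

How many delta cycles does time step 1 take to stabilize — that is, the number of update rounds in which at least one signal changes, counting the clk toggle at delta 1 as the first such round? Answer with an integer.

3

t0.Δ0 w5=0 w1=1 w3=1 w4=0 w6=1 w0=1 clk=0 w2=1 w7=1
t0.Δ1 w5=0 w1=1 w3=1 w4=0 w6=1 w0=1 clk=1 w2=1 w7=1
t0.Δ2 w5=0 w1=1 w3=1 w4=0 w6=1 w0=0 clk=1 w2=1 w7=1
t0.Δ3 w5=0 w1=1 w3=0 w4=0 w6=1 w0=0 clk=1 w2=1 w7=1
t1.Δ0 w5=0 w1=1 w3=0 w4=0 w6=1 w0=0 clk=1 w2=1 w7=1
t1.Δ1 w5=0 w1=1 w3=0 w4=0 w6=1 w0=0 clk=0 w2=1 w7=0
t1.Δ2 w5=0 w1=1 w3=0 w4=0 w6=1 w0=0 clk=0 w2=0 w7=0
t1.Δ3 w5=0 w1=0 w3=0 w4=0 w6=0 w0=0 clk=0 w2=0 w7=0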